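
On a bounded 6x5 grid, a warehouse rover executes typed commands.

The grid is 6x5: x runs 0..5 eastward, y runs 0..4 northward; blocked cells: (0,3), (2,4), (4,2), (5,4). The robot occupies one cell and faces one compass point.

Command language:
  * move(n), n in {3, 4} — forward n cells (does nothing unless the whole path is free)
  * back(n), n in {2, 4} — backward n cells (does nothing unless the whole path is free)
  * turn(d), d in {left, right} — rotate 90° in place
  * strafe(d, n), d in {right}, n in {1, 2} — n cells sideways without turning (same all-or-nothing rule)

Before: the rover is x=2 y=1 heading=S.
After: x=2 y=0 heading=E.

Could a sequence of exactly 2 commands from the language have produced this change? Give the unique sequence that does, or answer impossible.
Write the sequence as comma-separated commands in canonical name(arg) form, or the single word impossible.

turn(left), strafe(right, 1)

key: running strafe(right, 1) before turn(left) would end elsewhere — order is forced
start: x=2 y=1 heading=S
1. turn(left) → x=2 y=1 heading=E
2. strafe(right, 1) → x=2 y=0 heading=E
no rival 2-sequence matches.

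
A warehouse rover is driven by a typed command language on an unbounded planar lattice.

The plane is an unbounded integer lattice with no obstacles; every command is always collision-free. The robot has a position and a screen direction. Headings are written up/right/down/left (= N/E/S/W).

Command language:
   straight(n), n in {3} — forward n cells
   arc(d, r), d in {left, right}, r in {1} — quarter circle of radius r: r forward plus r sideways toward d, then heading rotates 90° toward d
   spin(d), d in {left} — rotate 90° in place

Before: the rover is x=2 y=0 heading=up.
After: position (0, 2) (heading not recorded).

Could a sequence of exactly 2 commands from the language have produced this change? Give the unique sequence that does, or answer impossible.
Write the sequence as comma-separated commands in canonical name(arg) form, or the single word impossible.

key: running arc(right, 1) before arc(left, 1) would end elsewhere — order is forced
initial: x=2 y=0 heading=up
1. arc(left, 1) → x=1 y=1 heading=left
2. arc(right, 1) → x=0 y=2 heading=up
all 16 alternatives checked — unique.

arc(left, 1), arc(right, 1)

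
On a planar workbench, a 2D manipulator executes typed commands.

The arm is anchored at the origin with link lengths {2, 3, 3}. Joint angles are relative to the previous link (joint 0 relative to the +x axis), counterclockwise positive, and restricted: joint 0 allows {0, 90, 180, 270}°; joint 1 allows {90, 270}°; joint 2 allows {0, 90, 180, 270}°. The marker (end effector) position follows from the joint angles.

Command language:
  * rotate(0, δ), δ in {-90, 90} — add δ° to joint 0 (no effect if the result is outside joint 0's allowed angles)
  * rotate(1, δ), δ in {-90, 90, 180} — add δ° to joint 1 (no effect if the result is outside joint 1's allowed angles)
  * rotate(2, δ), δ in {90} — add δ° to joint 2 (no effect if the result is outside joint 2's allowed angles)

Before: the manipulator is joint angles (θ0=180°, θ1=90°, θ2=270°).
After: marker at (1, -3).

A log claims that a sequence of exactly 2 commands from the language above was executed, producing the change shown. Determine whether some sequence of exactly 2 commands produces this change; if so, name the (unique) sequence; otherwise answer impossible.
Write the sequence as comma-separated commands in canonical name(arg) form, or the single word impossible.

initial: joint angles (θ0=180°, θ1=90°, θ2=270°)
1. rotate(2, 90) → joint angles (θ0=180°, θ1=90°, θ2=0°)
2. rotate(2, 90) → joint angles (θ0=180°, θ1=90°, θ2=90°)
no other 2-command option fits: unique.

rotate(2, 90), rotate(2, 90)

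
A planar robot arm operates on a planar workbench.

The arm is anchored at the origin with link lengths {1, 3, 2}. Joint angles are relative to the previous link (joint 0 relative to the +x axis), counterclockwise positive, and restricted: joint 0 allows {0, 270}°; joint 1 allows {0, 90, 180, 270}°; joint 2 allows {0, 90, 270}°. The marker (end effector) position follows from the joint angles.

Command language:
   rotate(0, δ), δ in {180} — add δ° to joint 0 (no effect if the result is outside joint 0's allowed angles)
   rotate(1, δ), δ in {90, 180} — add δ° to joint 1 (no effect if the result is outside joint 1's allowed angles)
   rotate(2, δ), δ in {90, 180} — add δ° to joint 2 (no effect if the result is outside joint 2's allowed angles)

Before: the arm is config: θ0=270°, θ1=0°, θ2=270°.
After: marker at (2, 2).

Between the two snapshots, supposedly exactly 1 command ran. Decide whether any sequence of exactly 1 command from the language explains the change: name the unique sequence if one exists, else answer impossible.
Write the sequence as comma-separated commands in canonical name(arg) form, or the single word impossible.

t0: config: θ0=270°, θ1=0°, θ2=270°
1. rotate(1, 180) → config: θ0=270°, θ1=180°, θ2=270°
no rival 1-sequence matches.

rotate(1, 180)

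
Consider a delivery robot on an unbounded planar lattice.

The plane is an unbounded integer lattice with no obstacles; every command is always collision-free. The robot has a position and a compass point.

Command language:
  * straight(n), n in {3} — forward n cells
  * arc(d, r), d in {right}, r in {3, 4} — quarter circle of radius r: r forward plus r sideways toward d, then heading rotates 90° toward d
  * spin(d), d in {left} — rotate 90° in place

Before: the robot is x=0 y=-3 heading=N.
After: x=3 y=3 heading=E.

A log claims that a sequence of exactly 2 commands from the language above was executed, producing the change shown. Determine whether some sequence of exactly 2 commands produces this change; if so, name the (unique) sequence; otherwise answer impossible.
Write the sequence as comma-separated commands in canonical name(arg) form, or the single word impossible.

key: order matters: swapping straight(3) and arc(right, 3) lands elsewhere
start: x=0 y=-3 heading=N
step 1 (straight(3)): x=0 y=0 heading=N
step 2 (arc(right, 3)): x=3 y=3 heading=E
no rival 2-sequence matches.

straight(3), arc(right, 3)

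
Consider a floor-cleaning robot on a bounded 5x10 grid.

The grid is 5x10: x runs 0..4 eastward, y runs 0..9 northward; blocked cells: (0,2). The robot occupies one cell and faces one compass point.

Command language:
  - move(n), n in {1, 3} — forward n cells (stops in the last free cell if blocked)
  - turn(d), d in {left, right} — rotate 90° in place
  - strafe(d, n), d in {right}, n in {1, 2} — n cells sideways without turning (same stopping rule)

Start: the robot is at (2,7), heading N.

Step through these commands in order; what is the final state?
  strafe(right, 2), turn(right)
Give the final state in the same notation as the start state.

start: at (2,7), heading N
t=1 strafe(right, 2) ⇒ at (4,7), heading N
t=2 turn(right) ⇒ at (4,7), heading E

at (4,7), heading E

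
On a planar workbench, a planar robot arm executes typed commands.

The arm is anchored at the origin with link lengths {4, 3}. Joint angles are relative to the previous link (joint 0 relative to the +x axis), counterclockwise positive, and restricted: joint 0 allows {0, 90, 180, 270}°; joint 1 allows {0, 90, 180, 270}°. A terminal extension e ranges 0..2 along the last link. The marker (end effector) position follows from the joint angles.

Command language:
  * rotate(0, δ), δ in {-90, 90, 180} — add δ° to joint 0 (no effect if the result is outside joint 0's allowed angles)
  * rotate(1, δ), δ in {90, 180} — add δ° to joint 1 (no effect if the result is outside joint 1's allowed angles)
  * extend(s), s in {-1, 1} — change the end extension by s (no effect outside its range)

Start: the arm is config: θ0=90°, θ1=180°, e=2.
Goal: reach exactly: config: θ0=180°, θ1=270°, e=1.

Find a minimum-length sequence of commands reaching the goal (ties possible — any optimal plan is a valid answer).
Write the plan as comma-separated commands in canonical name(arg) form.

extend(-1), rotate(1, 90), rotate(0, 90)

from: config: θ0=90°, θ1=180°, e=2
step 1 (extend(-1)): config: θ0=90°, θ1=180°, e=1
step 2 (rotate(1, 90)): config: θ0=90°, θ1=270°, e=1
step 3 (rotate(0, 90)): config: θ0=180°, θ1=270°, e=1
shorter routes all fall short; 3 is best.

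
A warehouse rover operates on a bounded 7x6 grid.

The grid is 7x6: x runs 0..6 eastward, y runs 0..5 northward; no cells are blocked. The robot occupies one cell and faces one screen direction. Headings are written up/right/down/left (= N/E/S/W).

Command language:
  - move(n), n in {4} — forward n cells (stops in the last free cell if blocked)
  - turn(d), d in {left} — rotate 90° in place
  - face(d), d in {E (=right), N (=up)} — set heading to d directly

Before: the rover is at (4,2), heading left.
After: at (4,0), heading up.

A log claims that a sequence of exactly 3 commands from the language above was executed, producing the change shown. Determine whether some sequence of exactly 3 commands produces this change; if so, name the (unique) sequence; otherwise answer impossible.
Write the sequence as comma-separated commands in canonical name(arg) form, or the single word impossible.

turn(left), move(4), face(N)

key: order matters: swapping turn(left) and face(N) lands elsewhere
begin: at (4,2), heading left
step 1 (turn(left)): at (4,2), heading down
step 2 (move(4)): at (4,0), heading down
step 3 (face(N)): at (4,0), heading up
no rival 3-sequence matches.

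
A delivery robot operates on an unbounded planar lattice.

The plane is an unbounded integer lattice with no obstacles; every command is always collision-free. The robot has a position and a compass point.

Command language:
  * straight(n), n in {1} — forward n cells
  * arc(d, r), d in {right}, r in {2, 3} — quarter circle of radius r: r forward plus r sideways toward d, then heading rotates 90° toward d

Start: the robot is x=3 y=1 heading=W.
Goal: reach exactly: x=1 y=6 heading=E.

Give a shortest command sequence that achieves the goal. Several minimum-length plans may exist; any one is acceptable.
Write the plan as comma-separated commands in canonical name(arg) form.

from: x=3 y=1 heading=W
step 1 (straight(1)): x=2 y=1 heading=W
step 2 (arc(right, 3)): x=-1 y=4 heading=N
step 3 (arc(right, 2)): x=1 y=6 heading=E
shorter routes all fall short; 3 is best.

straight(1), arc(right, 3), arc(right, 2)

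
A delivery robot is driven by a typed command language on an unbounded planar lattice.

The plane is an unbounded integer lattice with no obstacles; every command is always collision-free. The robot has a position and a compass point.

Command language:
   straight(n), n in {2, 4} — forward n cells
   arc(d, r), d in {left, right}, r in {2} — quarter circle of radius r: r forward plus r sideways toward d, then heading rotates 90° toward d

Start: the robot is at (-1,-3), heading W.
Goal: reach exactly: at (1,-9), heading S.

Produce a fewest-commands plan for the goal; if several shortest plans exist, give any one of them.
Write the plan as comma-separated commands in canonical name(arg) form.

from: at (-1,-3), heading W
1. arc(left, 2) → at (-3,-5), heading S
2. arc(left, 2) → at (-1,-7), heading E
3. arc(right, 2) → at (1,-9), heading S
no 2-step plan works, so 3 is optimal.

arc(left, 2), arc(left, 2), arc(right, 2)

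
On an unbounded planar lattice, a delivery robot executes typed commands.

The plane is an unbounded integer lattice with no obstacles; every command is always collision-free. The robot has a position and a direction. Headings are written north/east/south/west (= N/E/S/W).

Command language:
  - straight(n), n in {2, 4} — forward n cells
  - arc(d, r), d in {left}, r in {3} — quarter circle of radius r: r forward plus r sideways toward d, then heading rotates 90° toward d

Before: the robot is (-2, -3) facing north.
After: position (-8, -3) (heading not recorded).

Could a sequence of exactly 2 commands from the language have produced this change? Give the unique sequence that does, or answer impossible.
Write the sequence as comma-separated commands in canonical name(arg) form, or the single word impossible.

t0: (-2, -3) facing north
1. arc(left, 3) → (-5, 0) facing west
2. arc(left, 3) → (-8, -3) facing south
uniquely the one of 9 2-step routes that fits.

arc(left, 3), arc(left, 3)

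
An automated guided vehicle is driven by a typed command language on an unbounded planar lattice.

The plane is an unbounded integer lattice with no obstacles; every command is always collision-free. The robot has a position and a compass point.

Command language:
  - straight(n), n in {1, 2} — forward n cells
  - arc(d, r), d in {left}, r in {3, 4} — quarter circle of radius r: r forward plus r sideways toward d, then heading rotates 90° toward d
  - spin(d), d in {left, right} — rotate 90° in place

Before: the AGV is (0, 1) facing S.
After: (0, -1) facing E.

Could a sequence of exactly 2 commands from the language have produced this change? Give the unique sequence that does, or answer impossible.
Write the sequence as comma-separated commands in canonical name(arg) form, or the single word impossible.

straight(2), spin(left)

key: cell and facing (now E) both changed — the 2 commands mix motion and turning
from: (0, 1) facing S
step 1 (straight(2)): (0, -1) facing S
step 2 (spin(left)): (0, -1) facing E
no rival 2-sequence matches.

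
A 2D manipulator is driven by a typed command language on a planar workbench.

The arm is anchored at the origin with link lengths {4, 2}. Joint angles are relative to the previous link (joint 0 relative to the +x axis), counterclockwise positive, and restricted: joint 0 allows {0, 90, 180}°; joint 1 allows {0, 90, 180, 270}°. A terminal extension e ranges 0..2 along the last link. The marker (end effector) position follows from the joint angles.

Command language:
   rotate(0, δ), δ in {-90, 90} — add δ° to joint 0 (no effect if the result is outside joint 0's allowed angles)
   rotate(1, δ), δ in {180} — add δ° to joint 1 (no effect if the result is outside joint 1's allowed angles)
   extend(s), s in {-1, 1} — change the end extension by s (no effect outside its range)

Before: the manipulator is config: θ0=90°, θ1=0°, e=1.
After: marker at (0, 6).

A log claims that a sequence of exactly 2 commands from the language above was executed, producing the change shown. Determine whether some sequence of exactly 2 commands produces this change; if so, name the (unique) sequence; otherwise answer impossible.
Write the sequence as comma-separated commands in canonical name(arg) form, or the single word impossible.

extend(-1), extend(-1)

start: config: θ0=90°, θ1=0°, e=1
step 1 (extend(-1)): config: θ0=90°, θ1=0°, e=0
step 2 (extend(-1)): config: θ0=90°, θ1=0°, e=0
no other 2-command option fits: unique.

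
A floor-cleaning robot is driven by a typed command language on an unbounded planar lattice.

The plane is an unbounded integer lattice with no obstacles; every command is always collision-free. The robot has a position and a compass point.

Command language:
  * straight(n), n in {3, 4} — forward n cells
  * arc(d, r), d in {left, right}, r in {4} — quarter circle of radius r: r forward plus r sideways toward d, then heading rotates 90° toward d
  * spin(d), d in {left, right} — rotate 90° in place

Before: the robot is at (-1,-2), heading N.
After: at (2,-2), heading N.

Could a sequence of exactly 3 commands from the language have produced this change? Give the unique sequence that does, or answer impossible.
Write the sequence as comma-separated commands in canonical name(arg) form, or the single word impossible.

spin(right), straight(3), spin(left)

key: running spin(left) before spin(right) would end elsewhere — order is forced
t0: at (-1,-2), heading N
t=1 spin(right) ⇒ at (-1,-2), heading E
t=2 straight(3) ⇒ at (2,-2), heading E
t=3 spin(left) ⇒ at (2,-2), heading N
no rival 3-sequence matches.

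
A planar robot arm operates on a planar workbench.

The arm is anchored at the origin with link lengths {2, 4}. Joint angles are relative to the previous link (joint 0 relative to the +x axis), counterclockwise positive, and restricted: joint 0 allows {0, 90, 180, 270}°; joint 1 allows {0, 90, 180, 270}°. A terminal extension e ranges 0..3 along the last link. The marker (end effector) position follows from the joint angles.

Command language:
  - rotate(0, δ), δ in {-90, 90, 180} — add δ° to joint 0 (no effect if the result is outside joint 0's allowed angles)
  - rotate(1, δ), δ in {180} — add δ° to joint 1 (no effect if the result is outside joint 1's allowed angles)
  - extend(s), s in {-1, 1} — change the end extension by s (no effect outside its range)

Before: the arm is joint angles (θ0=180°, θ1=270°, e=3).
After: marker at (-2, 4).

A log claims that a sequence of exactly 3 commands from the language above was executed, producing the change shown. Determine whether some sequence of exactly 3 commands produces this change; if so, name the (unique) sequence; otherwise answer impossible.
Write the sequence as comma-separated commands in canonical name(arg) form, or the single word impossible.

extend(-1), extend(-1), extend(-1)

t0: joint angles (θ0=180°, θ1=270°, e=3)
1. extend(-1) → joint angles (θ0=180°, θ1=270°, e=2)
2. extend(-1) → joint angles (θ0=180°, θ1=270°, e=1)
3. extend(-1) → joint angles (θ0=180°, θ1=270°, e=0)
all 216 alternatives checked — unique.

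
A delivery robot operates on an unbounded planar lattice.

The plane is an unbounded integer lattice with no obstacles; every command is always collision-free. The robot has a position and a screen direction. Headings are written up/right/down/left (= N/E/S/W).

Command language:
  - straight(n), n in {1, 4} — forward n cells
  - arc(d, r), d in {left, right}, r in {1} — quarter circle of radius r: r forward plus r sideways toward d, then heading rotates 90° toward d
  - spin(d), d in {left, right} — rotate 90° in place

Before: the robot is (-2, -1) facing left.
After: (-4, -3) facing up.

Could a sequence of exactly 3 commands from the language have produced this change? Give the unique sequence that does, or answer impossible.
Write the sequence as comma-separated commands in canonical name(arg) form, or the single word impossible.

arc(left, 1), arc(right, 1), spin(right)

key: order matters: swapping arc(left, 1) and spin(right) lands elsewhere
start: (-2, -1) facing left
t=1 arc(left, 1) ⇒ (-3, -2) facing down
t=2 arc(right, 1) ⇒ (-4, -3) facing left
t=3 spin(right) ⇒ (-4, -3) facing up
uniquely the one of 216 3-step routes that fits.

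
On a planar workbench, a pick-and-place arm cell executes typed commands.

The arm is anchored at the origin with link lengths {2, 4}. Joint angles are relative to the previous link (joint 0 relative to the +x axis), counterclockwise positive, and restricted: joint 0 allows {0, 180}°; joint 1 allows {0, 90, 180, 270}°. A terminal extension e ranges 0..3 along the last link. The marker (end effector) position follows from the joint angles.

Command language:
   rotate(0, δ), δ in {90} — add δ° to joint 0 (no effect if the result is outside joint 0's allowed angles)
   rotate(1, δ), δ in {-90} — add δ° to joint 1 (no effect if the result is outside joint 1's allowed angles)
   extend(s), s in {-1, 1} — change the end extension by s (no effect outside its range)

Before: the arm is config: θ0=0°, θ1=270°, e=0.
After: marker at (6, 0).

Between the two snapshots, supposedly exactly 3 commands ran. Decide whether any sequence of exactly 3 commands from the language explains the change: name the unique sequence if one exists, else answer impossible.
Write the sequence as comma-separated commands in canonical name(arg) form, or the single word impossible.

from: config: θ0=0°, θ1=270°, e=0
t=1 rotate(1, -90) ⇒ config: θ0=0°, θ1=180°, e=0
t=2 rotate(1, -90) ⇒ config: θ0=0°, θ1=90°, e=0
t=3 rotate(1, -90) ⇒ config: θ0=0°, θ1=0°, e=0
all 64 alternatives checked — unique.

rotate(1, -90), rotate(1, -90), rotate(1, -90)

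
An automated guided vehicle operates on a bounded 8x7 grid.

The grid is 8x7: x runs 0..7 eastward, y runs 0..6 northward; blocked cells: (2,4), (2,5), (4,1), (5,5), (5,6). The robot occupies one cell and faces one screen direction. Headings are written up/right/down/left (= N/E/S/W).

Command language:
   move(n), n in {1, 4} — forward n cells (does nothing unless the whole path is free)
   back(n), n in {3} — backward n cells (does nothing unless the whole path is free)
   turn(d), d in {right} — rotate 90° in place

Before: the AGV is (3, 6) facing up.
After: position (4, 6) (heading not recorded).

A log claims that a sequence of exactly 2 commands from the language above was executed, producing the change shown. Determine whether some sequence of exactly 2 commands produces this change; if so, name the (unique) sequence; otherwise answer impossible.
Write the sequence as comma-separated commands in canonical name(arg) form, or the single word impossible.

key: order matters: swapping turn(right) and move(1) lands elsewhere
initial: (3, 6) facing up
step 1 (turn(right)): (3, 6) facing right
step 2 (move(1)): (4, 6) facing right
uniquely the one of 16 2-step routes that fits.

turn(right), move(1)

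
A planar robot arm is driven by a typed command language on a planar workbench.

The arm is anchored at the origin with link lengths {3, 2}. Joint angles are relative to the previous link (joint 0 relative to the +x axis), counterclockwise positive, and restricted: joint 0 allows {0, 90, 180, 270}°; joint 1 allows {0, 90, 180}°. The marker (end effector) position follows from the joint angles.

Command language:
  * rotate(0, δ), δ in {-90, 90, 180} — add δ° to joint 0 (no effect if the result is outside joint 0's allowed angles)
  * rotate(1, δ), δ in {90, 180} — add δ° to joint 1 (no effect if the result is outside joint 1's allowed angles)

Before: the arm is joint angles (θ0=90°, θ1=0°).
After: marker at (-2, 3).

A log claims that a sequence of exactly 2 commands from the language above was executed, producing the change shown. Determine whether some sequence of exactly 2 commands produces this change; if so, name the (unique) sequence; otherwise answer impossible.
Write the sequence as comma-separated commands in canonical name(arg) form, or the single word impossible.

rotate(1, 90), rotate(1, 180)

key: running rotate(1, 180) before rotate(1, 90) would end elsewhere — order is forced
start: joint angles (θ0=90°, θ1=0°)
t=1 rotate(1, 90) ⇒ joint angles (θ0=90°, θ1=90°)
t=2 rotate(1, 180) ⇒ joint angles (θ0=90°, θ1=90°)
uniquely the one of 25 2-step routes that fits.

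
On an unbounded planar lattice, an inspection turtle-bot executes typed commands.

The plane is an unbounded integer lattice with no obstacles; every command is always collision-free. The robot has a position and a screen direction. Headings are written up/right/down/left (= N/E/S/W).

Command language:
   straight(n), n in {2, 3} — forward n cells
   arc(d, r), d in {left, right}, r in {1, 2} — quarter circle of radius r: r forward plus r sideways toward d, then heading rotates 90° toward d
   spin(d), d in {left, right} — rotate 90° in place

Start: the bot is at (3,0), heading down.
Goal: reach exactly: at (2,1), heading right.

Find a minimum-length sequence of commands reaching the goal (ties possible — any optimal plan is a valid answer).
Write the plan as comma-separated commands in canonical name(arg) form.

spin(right), arc(right, 1), spin(right)

start: at (3,0), heading down
step 1 (spin(right)): at (3,0), heading left
step 2 (arc(right, 1)): at (2,1), heading up
step 3 (spin(right)): at (2,1), heading right
shorter routes all fall short; 3 is best.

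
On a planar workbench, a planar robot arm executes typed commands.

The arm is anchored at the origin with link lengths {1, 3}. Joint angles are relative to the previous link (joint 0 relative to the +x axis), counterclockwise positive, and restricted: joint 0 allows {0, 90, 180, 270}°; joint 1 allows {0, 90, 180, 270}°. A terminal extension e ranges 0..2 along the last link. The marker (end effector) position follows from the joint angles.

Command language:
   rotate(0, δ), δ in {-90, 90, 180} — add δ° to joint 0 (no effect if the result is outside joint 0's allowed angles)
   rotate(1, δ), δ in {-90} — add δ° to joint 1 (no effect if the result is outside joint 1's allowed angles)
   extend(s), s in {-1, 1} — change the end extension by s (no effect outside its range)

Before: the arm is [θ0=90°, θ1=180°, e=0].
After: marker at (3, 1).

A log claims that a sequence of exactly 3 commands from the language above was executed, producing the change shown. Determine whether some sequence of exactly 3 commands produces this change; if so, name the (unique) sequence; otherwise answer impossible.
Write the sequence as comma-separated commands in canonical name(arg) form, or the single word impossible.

from: [θ0=90°, θ1=180°, e=0]
1. rotate(1, -90) → [θ0=90°, θ1=90°, e=0]
2. rotate(1, -90) → [θ0=90°, θ1=0°, e=0]
3. rotate(1, -90) → [θ0=90°, θ1=270°, e=0]
uniquely the one of 216 3-step routes that fits.

rotate(1, -90), rotate(1, -90), rotate(1, -90)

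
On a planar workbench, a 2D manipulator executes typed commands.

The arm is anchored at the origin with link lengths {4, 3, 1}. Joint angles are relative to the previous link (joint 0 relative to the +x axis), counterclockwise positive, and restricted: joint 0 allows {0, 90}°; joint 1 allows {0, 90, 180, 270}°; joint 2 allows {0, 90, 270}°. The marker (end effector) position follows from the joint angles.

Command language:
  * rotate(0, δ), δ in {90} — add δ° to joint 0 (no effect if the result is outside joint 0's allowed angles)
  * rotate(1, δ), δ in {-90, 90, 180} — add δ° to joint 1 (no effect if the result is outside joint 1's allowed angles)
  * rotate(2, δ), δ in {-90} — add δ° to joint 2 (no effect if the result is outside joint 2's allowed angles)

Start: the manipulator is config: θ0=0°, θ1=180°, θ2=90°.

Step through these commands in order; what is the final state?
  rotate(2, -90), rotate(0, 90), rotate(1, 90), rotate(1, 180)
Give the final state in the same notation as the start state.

start: config: θ0=0°, θ1=180°, θ2=90°
1. rotate(2, -90) → config: θ0=0°, θ1=180°, θ2=0°
2. rotate(0, 90) → config: θ0=90°, θ1=180°, θ2=0°
3. rotate(1, 90) → config: θ0=90°, θ1=270°, θ2=0°
4. rotate(1, 180) → config: θ0=90°, θ1=90°, θ2=0°

config: θ0=90°, θ1=90°, θ2=0°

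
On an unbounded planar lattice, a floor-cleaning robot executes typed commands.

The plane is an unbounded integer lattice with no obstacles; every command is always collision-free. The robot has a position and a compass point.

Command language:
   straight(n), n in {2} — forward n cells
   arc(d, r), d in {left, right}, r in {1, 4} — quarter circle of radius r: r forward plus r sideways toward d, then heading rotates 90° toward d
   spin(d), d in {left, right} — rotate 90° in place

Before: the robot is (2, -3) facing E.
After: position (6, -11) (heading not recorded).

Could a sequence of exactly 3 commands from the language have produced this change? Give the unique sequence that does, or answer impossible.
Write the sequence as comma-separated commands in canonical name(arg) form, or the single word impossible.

arc(right, 4), straight(2), straight(2)

key: order matters: swapping arc(right, 4) and straight(2) lands elsewhere
initial: (2, -3) facing E
[1] after arc(right, 4): (6, -7) facing S
[2] after straight(2): (6, -9) facing S
[3] after straight(2): (6, -11) facing S
all 343 alternatives checked — unique.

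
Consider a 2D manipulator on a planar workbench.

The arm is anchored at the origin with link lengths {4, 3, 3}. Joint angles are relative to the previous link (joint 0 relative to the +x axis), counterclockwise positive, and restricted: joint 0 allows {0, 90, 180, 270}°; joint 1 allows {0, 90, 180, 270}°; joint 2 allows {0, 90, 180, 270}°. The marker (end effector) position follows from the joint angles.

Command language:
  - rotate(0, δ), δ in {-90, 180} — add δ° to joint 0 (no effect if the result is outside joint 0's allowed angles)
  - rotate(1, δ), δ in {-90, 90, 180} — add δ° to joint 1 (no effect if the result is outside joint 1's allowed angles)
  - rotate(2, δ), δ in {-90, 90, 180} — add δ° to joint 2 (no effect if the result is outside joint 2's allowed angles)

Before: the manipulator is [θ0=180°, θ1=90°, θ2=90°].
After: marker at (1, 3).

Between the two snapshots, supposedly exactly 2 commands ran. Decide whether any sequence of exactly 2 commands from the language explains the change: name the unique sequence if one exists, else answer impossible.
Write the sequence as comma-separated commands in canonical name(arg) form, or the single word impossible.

rotate(0, -90), rotate(0, -90)

initial: [θ0=180°, θ1=90°, θ2=90°]
t=1 rotate(0, -90) ⇒ [θ0=90°, θ1=90°, θ2=90°]
t=2 rotate(0, -90) ⇒ [θ0=0°, θ1=90°, θ2=90°]
all 64 alternatives checked — unique.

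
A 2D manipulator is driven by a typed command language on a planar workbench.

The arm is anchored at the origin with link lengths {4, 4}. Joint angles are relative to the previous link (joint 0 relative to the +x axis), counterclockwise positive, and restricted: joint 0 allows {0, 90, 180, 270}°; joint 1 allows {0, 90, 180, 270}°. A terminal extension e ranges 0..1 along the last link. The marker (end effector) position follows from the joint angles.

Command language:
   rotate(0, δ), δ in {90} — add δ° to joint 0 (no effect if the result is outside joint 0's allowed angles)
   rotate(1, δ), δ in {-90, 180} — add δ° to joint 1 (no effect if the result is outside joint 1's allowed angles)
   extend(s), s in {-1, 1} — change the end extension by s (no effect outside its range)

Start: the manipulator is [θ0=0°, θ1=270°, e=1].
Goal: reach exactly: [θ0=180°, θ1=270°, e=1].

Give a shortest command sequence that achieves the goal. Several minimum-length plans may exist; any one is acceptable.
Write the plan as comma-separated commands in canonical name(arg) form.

rotate(0, 90), rotate(0, 90)

start: [θ0=0°, θ1=270°, e=1]
t=1 rotate(0, 90) ⇒ [θ0=90°, θ1=270°, e=1]
t=2 rotate(0, 90) ⇒ [θ0=180°, θ1=270°, e=1]
minimal: 2 command(s), checked below 2.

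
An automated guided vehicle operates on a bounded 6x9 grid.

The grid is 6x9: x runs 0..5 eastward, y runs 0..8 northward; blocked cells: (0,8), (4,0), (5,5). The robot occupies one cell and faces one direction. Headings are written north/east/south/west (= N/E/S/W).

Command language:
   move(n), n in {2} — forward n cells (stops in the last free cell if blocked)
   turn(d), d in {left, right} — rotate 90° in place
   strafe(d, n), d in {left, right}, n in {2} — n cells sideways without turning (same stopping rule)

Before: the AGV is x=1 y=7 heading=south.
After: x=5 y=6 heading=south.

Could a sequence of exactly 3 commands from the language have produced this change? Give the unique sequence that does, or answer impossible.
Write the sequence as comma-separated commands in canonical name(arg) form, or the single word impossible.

strafe(left, 2), strafe(left, 2), move(2)

key: move(2) is stopped early by the blocked cell at (5,5)
initial: x=1 y=7 heading=south
[1] after strafe(left, 2): x=3 y=7 heading=south
[2] after strafe(left, 2): x=5 y=7 heading=south
[3] after move(2): x=5 y=6 heading=south
uniquely the one of 125 3-step routes that fits.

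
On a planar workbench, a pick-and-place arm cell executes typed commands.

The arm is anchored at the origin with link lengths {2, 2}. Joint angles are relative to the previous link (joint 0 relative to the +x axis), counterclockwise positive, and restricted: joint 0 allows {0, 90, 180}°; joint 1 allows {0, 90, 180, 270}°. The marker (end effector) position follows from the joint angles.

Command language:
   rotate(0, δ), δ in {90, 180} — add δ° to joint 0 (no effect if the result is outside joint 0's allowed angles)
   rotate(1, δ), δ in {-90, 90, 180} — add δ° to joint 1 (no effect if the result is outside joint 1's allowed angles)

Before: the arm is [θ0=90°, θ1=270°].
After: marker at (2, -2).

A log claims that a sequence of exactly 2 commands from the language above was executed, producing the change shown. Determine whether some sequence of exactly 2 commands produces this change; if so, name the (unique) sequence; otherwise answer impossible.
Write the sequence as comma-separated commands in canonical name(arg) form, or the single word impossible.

rotate(0, 90), rotate(0, 180)

key: order matters: swapping rotate(0, 90) and rotate(0, 180) lands elsewhere
begin: [θ0=90°, θ1=270°]
t=1 rotate(0, 90) ⇒ [θ0=180°, θ1=270°]
t=2 rotate(0, 180) ⇒ [θ0=0°, θ1=270°]
no rival 2-sequence matches.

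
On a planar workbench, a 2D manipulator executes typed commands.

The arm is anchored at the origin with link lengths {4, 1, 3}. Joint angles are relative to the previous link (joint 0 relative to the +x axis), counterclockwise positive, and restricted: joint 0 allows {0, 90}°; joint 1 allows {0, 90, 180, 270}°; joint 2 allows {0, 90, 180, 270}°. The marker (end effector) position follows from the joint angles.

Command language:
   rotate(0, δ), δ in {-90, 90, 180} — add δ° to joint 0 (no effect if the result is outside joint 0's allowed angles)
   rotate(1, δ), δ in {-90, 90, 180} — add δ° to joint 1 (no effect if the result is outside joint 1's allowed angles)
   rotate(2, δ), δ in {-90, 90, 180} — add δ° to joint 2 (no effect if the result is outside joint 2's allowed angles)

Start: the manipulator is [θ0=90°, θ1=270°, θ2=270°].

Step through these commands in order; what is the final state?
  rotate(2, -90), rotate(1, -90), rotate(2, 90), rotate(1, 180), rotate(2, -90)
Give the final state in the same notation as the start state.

t0: [θ0=90°, θ1=270°, θ2=270°]
t=1 rotate(2, -90) ⇒ [θ0=90°, θ1=270°, θ2=180°]
t=2 rotate(1, -90) ⇒ [θ0=90°, θ1=180°, θ2=180°]
t=3 rotate(2, 90) ⇒ [θ0=90°, θ1=180°, θ2=270°]
t=4 rotate(1, 180) ⇒ [θ0=90°, θ1=0°, θ2=270°]
t=5 rotate(2, -90) ⇒ [θ0=90°, θ1=0°, θ2=180°]

[θ0=90°, θ1=0°, θ2=180°]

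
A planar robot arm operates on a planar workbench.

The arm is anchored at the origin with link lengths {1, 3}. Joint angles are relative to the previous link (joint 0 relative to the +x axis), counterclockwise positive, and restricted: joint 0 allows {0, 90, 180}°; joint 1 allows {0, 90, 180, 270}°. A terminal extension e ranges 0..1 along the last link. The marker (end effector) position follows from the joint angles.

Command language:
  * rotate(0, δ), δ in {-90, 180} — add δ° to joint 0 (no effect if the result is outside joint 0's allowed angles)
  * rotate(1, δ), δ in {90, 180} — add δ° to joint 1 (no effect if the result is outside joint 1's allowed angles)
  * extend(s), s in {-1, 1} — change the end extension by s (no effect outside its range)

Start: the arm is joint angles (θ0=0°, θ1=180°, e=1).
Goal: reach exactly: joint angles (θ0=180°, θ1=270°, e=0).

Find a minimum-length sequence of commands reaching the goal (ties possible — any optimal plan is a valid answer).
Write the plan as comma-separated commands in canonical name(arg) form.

initial: joint angles (θ0=0°, θ1=180°, e=1)
t=1 rotate(1, 90) ⇒ joint angles (θ0=0°, θ1=270°, e=1)
t=2 rotate(0, 180) ⇒ joint angles (θ0=180°, θ1=270°, e=1)
t=3 extend(-1) ⇒ joint angles (θ0=180°, θ1=270°, e=0)
minimal: 3 command(s), checked below 3.

rotate(1, 90), rotate(0, 180), extend(-1)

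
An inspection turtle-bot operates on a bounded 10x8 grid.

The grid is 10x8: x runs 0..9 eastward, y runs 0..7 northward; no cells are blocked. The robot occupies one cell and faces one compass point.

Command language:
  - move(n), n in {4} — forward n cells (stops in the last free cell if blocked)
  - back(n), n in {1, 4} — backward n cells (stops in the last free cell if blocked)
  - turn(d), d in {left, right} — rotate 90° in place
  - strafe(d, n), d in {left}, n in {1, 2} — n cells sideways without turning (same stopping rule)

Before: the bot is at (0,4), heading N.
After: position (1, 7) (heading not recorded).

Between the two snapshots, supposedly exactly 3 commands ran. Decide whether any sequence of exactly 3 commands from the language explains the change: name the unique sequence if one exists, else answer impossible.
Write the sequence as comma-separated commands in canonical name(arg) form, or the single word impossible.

move(4), turn(left), back(1)

key: running back(1) before move(4) would end elsewhere — order is forced
begin: at (0,4), heading N
step 1 (move(4)): at (0,7), heading N
step 2 (turn(left)): at (0,7), heading W
step 3 (back(1)): at (1,7), heading W
no other 3-command option fits: unique.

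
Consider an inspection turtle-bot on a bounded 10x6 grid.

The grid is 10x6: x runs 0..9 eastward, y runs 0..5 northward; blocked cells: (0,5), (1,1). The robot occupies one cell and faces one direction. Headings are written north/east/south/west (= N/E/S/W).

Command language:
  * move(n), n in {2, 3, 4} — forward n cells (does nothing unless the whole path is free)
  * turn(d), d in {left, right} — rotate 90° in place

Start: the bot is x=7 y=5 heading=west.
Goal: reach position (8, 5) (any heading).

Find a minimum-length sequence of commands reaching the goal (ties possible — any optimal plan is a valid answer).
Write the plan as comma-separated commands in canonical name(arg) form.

t0: x=7 y=5 heading=west
step 1 (move(2)): x=5 y=5 heading=west
step 2 (turn(left)): x=5 y=5 heading=south
step 3 (turn(left)): x=5 y=5 heading=east
step 4 (move(3)): x=8 y=5 heading=east
shorter routes all fall short; 4 is best.

move(2), turn(left), turn(left), move(3)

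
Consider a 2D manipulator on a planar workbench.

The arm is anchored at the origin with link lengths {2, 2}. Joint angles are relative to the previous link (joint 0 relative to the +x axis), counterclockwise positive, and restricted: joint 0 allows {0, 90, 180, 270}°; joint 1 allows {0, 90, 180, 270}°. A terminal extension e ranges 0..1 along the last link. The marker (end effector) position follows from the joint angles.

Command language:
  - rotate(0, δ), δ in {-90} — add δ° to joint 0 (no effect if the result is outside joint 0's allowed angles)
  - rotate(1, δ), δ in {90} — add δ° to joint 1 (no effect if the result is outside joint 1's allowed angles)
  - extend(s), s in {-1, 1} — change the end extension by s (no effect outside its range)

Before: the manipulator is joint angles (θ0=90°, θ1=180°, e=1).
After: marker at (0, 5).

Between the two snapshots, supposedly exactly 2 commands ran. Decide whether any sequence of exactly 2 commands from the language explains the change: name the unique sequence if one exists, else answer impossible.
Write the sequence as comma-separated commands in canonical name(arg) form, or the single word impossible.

rotate(1, 90), rotate(1, 90)

start: joint angles (θ0=90°, θ1=180°, e=1)
[1] after rotate(1, 90): joint angles (θ0=90°, θ1=270°, e=1)
[2] after rotate(1, 90): joint angles (θ0=90°, θ1=0°, e=1)
no rival 2-sequence matches.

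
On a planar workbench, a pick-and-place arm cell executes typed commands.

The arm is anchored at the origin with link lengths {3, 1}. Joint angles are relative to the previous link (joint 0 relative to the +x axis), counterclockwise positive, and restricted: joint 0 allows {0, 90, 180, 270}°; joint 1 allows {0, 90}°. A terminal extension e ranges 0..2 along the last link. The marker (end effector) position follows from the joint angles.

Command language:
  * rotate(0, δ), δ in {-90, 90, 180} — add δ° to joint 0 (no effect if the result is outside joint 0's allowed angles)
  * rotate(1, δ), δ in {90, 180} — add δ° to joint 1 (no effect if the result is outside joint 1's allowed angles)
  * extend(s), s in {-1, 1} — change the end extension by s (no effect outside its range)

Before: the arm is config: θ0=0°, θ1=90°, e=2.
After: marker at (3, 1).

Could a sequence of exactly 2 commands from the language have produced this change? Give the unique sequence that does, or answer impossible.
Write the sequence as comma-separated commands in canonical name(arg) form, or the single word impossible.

extend(-1), extend(-1)

t0: config: θ0=0°, θ1=90°, e=2
t=1 extend(-1) ⇒ config: θ0=0°, θ1=90°, e=1
t=2 extend(-1) ⇒ config: θ0=0°, θ1=90°, e=0
uniquely the one of 49 2-step routes that fits.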